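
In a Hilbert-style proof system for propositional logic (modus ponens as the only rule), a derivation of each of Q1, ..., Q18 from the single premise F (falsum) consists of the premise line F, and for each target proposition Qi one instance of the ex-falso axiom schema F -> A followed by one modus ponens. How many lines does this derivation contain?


Ex falso, line by line:
- 1 premise line (F)
- 18 targets, each needing 1 axiom instance (F -> Qi) + 1 MP = 2 lines: 2 * 18 = 36
Total = 1 + 36 = 37 lines.

37


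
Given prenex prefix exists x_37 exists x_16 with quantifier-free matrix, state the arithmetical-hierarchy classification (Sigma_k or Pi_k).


Leading quantifier is exists, so the class is Sigma.
Number of quantifier blocks = alternations + 1 = 0 + 1 = 1.
Classification: Sigma_1

Sigma_1


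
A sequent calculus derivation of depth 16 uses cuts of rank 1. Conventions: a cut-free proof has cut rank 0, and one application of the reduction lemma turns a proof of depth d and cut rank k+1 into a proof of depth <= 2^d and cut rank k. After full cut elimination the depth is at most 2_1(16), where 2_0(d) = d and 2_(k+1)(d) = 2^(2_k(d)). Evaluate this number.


Each rank reduction sends depth d to at most 2^d; cut rank r needs r reductions.
2_0(16) = 16
2_1(16) = 2^16 = 65536
Cut-free depth bound = 65536

65536


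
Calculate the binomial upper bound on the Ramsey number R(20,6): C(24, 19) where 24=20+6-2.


R(20,6) <= C(20+6-2, 20-1) = C(24, 19)
C(24, 19) = 24! / (19! * 5!)
= 42504

42504


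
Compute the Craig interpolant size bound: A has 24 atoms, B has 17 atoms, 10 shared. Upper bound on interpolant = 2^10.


Shared atoms = 10
Craig interpolant size bound = 2^10
= 1024

1024


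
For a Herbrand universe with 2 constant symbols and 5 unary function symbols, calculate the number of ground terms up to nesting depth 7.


Herbrand terms by depth:
Depth 0: 2 constants
Depth 1: 10 new terms (running total: 12)
Depth 2: 50 new terms (running total: 62)
Depth 3: 250 new terms (running total: 312)
Depth 4: 1250 new terms (running total: 1562)
Depth 5: 6250 new terms (running total: 7812)
Depth 6: 31250 new terms (running total: 39062)
Depth 7: 156250 new terms (running total: 195312)
Total distinct ground terms = 195312

195312


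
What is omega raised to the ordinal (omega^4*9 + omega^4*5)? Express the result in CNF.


omega^(omega^4*9 + omega^4*5):
Both terms of the exponent have the same exponent 4, so they merge: omega^4*9 + omega^4*5 = omega^4*(9+5) = omega^4*14.
omega raised to a CNF ordinal is a single CNF term: Result = omega^(omega^4*14)

omega^(omega^4*14)


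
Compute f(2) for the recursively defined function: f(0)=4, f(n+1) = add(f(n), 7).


f(0) = 4
f(1) = add(f(0), 7) = add(4, 7) = 11
f(2) = add(f(1), 7) = add(11, 7) = 18


18


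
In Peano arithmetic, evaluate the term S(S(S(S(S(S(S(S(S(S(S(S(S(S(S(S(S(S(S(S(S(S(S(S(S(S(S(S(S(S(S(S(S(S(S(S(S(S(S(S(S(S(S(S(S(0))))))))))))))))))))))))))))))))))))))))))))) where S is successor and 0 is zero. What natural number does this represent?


Counting successors applied to 0:
45 applications of S to 0 = 45

45


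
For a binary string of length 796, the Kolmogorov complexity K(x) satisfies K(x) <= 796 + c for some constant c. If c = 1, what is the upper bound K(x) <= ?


K(x) <= |x| + c = 796 + 1 = 797

797


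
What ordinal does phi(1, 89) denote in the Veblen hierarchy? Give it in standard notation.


phi(1, 89):
phi(1, beta) = epsilon_beta (the beta-th epsilon number).
phi(1, 89) = epsilon_89

epsilon_89


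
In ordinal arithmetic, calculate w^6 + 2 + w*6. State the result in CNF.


Ordinal addition (w^6 + 2) + w*6:
alpha's leading term has exponent 6 > beta's exponent 1, so it survives.
alpha's tail term has exponent 0 < beta's exponent 1, so it is absorbed by beta.
In ordinal addition, any term followed by a strictly larger-exponent term is absorbed.
Result = w^6 + w*6

w^6 + w*6


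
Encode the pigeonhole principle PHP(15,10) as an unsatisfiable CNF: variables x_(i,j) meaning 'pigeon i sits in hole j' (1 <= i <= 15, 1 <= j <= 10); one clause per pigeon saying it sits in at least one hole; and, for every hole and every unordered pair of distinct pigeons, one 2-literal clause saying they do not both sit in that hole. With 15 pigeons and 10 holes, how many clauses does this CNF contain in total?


PHP(15,10): 15 pigeons, 10 holes, 15*10 = 150 variables.
- pigeon clauses: one per pigeon -> 15 clauses
- hole clauses: 10 holes * C(15,2) = 10 * 105 -> 1050 clauses
Total clauses = 15 + 1050 = 1065

1065


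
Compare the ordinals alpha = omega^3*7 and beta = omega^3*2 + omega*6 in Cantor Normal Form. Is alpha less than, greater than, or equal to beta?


Compare term by term from highest exponent:
alpha = omega^3*7
beta = omega^3*2 + omega*6
Term 1: alpha has omega^3*7, beta has omega^3*2
Term 2: alpha has omega^0*0, beta has omega^1*6
Result: alpha > beta

alpha > beta


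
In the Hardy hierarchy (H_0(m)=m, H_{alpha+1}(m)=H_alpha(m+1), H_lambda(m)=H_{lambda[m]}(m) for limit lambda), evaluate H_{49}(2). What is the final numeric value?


H_49(2):
For finite ordinals k, H_k(n) = n + k (each successor step adds 1).
H_49(2) = 2 + 49 = 51

51


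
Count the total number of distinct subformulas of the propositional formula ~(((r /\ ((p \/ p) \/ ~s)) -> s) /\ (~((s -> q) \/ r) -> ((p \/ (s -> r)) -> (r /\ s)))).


Formula: ~(((r /\ ((p \/ p) \/ ~s)) -> s) /\ (~((s -> q) \/ r) -> ((p \/ (s -> r)) -> (r /\ s))))
Subformulas found:
  1. r
  2. q
  3. s
  4. p
  5. ~s
  6. (p \/ p)
  7. (s -> r)
  8. (r /\ s)
  9. (s -> q)
  10. (p \/ (s -> r))
  11. ((s -> q) \/ r)
  12. ((p \/ p) \/ ~s)
  13. ~((s -> q) \/ r)
  14. (r /\ ((p \/ p) \/ ~s))
  15. ((p \/ (s -> r)) -> (r /\ s))
  16. ((r /\ ((p \/ p) \/ ~s)) -> s)
  17. (~((s -> q) \/ r) -> ((p \/ (s -> r)) -> (r /\ s)))
  18. (((r /\ ((p \/ p) \/ ~s)) -> s) /\ (~((s -> q) \/ r) -> ((p \/ (s -> r)) -> (r /\ s))))
  19. ~(((r /\ ((p \/ p) \/ ~s)) -> s) /\ (~((s -> q) \/ r) -> ((p \/ (s -> r)) -> (r /\ s))))
Total distinct subformulas = 19

19


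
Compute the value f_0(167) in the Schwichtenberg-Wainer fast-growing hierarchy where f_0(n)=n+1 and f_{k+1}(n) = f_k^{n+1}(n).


f_0(167) = 167 + 1 = 168

168


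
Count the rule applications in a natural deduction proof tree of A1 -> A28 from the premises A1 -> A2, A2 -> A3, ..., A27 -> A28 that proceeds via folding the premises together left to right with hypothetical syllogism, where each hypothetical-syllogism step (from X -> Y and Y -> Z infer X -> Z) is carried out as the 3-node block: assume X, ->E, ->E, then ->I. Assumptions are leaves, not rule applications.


There are 27 premises in the chain. The first HS step combines premises 1 and 2; each further premise needs one more HS step.
So 27 premises require 27 - 1 = 26 hypothetical-syllogism steps.
Each HS step uses 3 inference nodes (->E, ->E, ->I).
26 * 3 = 78 total inference nodes.

78


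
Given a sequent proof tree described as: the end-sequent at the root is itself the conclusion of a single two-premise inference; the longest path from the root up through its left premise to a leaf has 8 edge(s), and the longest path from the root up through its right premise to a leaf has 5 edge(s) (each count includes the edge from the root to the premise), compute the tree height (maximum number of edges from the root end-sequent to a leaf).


Longest path through the left premise: 8 edges (measured from the branching sequent)
Longest path through the right premise: 5 edges
Height of the subtree rooted at the branching sequent: max(8, 5) = 8
The branching sequent is the root itself.
Total height = 8

8


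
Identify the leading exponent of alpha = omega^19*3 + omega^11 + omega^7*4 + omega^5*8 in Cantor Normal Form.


CNF: omega^19*3 + omega^11 + omega^7*4 + omega^5*8
The leading term is omega^19*3, which has exponent 19.

19


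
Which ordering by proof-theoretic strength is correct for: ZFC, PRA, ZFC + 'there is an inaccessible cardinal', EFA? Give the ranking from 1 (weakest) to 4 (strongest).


Ordering by consistency strength:
1. EFA
2. PRA
3. ZFC
4. ZFC + 'there is an inaccessible cardinal'


ZFC=3, PRA=2, ZFC + 'there is an inaccessible cardinal'=4, EFA=1


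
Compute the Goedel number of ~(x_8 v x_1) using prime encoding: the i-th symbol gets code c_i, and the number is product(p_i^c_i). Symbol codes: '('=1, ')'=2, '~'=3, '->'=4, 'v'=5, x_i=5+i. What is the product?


Formula: ~(x_8 v x_1)
Symbol codes: [3, 1, 13, 5, 6, 2]
Primes: [2, 3, 5, 7, 11, 13]
p_1^3 = 2^3 = 8
p_2^1 = 3^1 = 3
p_3^13 = 5^13 = 1220703125
p_4^5 = 7^5 = 16807
p_5^6 = 11^6 = 1771561
p_6^2 = 13^2 = 169
Product = 147419289488173828125000

147419289488173828125000


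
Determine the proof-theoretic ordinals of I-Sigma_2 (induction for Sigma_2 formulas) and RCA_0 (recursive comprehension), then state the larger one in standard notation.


Proof-theoretic ordinal of I-Sigma_2 (induction for Sigma_2 formulas): omega^(omega^omega)
Proof-theoretic ordinal of RCA_0 (recursive comprehension): omega^omega
Comparing: omega^omega < omega^(omega^omega).
The larger ordinal is omega^(omega^omega) (from I-Sigma_2 (induction for Sigma_2 formulas)).

omega^(omega^omega)


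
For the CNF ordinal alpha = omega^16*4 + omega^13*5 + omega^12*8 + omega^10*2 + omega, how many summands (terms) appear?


CNF: omega^16*4 + omega^13*5 + omega^12*8 + omega^10*2 + omega
Count the summands separated by '+':
  term 1: omega^16*4
  term 2: omega^13*5
  term 3: omega^12*8
  term 4: omega^10*2
  term 5: omega
Total terms = 5

5


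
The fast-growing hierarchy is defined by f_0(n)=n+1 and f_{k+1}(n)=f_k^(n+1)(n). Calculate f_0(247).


f_0(247) = 247 + 1 = 248

248


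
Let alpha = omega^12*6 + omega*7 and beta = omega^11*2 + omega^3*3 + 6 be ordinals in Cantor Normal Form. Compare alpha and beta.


Compare term by term from highest exponent:
alpha = omega^12*6 + omega*7
beta = omega^11*2 + omega^3*3 + 6
Term 1: alpha has omega^12*6, beta has omega^11*2
Term 2: alpha has omega^1*7, beta has omega^3*3
Term 3: alpha has omega^0*0, beta has omega^0*6
Result: alpha > beta

alpha > beta


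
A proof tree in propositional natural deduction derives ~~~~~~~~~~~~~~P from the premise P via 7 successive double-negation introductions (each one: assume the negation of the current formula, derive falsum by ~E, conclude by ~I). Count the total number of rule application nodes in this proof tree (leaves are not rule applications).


Each double-negation introduction (from C infer ~~C) uses 2 inference nodes: one ~E (C and ~C give falsum) and one ~I (discharge ~C).
7 double negations = 7 * 2 = 14 inference nodes.

14


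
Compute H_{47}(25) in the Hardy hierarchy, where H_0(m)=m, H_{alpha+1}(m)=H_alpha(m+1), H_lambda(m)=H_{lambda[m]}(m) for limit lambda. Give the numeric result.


H_47(25):
For finite ordinals k, H_k(n) = n + k (each successor step adds 1).
H_47(25) = 25 + 47 = 72

72


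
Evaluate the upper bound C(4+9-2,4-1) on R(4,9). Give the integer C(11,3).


R(4,9) <= C(4+9-2, 4-1) = C(11, 3)
C(11, 3) = 11! / (3! * 8!)
= 165

165


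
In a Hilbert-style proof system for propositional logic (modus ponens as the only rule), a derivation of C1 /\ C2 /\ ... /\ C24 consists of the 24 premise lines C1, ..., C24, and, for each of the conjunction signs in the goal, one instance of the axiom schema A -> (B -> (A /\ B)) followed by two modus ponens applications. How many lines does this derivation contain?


Conjoining 24 premises:
- 24 premise lines
- the goal has 23 conjunction signs; each costs 1 axiom instance + 2 MP = 3 lines: 3 * 23 = 69
Total = 24 + 69 = 93 lines.

93


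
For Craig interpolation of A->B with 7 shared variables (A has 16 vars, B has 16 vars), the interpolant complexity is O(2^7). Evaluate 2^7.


Shared atoms = 7
Craig interpolant size bound = 2^7
= 128

128


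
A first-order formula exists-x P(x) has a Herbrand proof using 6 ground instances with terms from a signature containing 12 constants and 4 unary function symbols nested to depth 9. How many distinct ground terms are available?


Herbrand terms by depth:
Depth 0: 12 constants
Depth 1: 48 new terms (running total: 60)
Depth 2: 192 new terms (running total: 252)
Depth 3: 768 new terms (running total: 1020)
Depth 4: 3072 new terms (running total: 4092)
Depth 5: 12288 new terms (running total: 16380)
Depth 6: 49152 new terms (running total: 65532)
Depth 7: 196608 new terms (running total: 262140)
Depth 8: 786432 new terms (running total: 1048572)
Depth 9: 3145728 new terms (running total: 4194300)
Total distinct ground terms = 4194300

4194300


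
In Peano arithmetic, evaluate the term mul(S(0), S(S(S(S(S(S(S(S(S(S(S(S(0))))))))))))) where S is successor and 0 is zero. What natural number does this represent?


mul(S^1(0), S^12(0)):
S^1(0) = 1
S^12(0) = 12
1 * 12 = 12

12


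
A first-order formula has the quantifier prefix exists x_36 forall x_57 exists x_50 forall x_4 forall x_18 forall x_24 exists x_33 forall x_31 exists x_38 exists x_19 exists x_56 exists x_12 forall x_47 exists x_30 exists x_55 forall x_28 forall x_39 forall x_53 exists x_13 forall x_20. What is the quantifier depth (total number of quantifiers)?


Quantifier prefix has 20 quantifier symbols.
Quantifier depth = 20

20


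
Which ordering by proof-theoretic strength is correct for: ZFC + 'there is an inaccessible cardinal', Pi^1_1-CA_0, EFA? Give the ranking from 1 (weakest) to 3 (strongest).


Ordering by consistency strength:
1. EFA
2. Pi^1_1-CA_0
3. ZFC + 'there is an inaccessible cardinal'


ZFC + 'there is an inaccessible cardinal'=3, Pi^1_1-CA_0=2, EFA=1


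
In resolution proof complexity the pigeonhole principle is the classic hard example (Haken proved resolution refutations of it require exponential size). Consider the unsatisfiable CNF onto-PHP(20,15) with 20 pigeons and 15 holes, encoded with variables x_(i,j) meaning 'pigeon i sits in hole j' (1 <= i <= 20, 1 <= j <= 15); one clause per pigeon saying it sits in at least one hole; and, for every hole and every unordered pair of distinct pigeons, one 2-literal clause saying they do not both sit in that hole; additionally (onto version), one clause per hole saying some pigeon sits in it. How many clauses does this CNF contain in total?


onto-PHP(20,15): 20 pigeons, 15 holes, 20*15 = 300 variables.
- pigeon clauses: one per pigeon -> 20 clauses
- hole clauses: 15 holes * C(20,2) = 15 * 190 -> 2850 clauses
- onto clauses: one per hole -> 15 clauses
Total clauses = 20 + 2850 + 15 = 2885

2885


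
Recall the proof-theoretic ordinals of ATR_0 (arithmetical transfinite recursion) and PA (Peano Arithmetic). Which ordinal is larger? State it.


Proof-theoretic ordinal of ATR_0 (arithmetical transfinite recursion): Gamma_0
Proof-theoretic ordinal of PA (Peano Arithmetic): epsilon_0
Comparing: epsilon_0 < Gamma_0.
The larger ordinal is Gamma_0 (from ATR_0 (arithmetical transfinite recursion)).

Gamma_0


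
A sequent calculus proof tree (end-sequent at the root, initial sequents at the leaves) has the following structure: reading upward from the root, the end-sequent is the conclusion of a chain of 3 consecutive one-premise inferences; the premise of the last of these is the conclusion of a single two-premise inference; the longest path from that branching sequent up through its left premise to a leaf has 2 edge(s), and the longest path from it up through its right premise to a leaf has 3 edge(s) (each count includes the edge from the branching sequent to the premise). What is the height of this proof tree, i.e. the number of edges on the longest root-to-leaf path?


Longest path through the left premise: 2 edges (measured from the branching sequent)
Longest path through the right premise: 3 edges
Height of the subtree rooted at the branching sequent: max(2, 3) = 3
The branching sequent sits 3 edges above the root (the chain of one-premise inferences), so height = 3 + 3 = 6

6


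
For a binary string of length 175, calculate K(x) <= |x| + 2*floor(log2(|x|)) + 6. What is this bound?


floor(log2(175)) = 7
2 * 7 = 14
K(x) <= 175 + 14 + 6 = 195

195


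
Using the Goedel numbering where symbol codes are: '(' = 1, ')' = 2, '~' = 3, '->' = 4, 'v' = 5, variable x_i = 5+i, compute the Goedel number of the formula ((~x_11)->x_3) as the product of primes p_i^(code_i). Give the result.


Formula: ((~x_11)->x_3)
Symbol codes: [1, 1, 3, 16, 2, 4, 8, 2]
Primes: [2, 3, 5, 7, 11, 13, 17, 19]
p_1^1 = 2^1 = 2
p_2^1 = 3^1 = 3
p_3^3 = 5^3 = 125
p_4^16 = 7^16 = 33232930569601
p_5^2 = 11^2 = 121
p_6^4 = 13^4 = 28561
p_7^8 = 17^8 = 6975757441
p_8^2 = 19^2 = 361
Product = 216913836710206759012874237764260750

216913836710206759012874237764260750


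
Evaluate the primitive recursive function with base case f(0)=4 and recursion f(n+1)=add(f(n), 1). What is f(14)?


f(0) = 4
f(1) = add(f(0), 1) = add(4, 1) = 5
f(2) = add(f(1), 1) = add(5, 1) = 6
f(3) = add(f(2), 1) = add(6, 1) = 7
f(4) = add(f(3), 1) = add(7, 1) = 8
f(5) = add(f(4), 1) = add(8, 1) = 9
f(6) = add(f(5), 1) = add(9, 1) = 10
f(7) = add(f(6), 1) = add(10, 1) = 11
f(8) = add(f(7), 1) = add(11, 1) = 12
f(9) = add(f(8), 1) = add(12, 1) = 13
f(10) = add(f(9), 1) = add(13, 1) = 14
f(11) = add(f(10), 1) = add(14, 1) = 15
f(12) = add(f(11), 1) = add(15, 1) = 16
f(13) = add(f(12), 1) = add(16, 1) = 17
f(14) = add(f(13), 1) = add(17, 1) = 18


18


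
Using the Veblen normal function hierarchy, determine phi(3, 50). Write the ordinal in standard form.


phi(3, 50):
phi(3, beta) = eta_beta (the beta-th eta number, fixed point of zeta).
phi(3, 50) = eta_50

eta_50


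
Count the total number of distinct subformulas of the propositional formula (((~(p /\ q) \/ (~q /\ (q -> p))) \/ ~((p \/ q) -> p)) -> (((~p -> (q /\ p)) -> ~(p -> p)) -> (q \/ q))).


Formula: (((~(p /\ q) \/ (~q /\ (q -> p))) \/ ~((p \/ q) -> p)) -> (((~p -> (q /\ p)) -> ~(p -> p)) -> (q \/ q)))
Subformulas found:
  1. q
  2. p
  3. ~p
  4. ~q
  5. (q /\ p)
  6. (p /\ q)
  7. (q -> p)
  8. (p -> p)
  9. (p \/ q)
  10. (q \/ q)
  11. ~(p /\ q)
  12. ~(p -> p)
  13. ((p \/ q) -> p)
  14. (~p -> (q /\ p))
  15. ~((p \/ q) -> p)
  16. (~q /\ (q -> p))
  17. ((~p -> (q /\ p)) -> ~(p -> p))
  18. (~(p /\ q) \/ (~q /\ (q -> p)))
  19. (((~p -> (q /\ p)) -> ~(p -> p)) -> (q \/ q))
  20. ((~(p /\ q) \/ (~q /\ (q -> p))) \/ ~((p \/ q) -> p))
  21. (((~(p /\ q) \/ (~q /\ (q -> p))) \/ ~((p \/ q) -> p)) -> (((~p -> (q /\ p)) -> ~(p -> p)) -> (q \/ q)))
Total distinct subformulas = 21

21


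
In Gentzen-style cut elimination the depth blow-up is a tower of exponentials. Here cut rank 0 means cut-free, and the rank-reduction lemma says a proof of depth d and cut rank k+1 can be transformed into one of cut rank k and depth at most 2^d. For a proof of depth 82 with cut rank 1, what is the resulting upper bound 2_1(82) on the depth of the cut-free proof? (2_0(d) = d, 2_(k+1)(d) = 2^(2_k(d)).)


Each rank reduction sends depth d to at most 2^d; cut rank r needs r reductions.
2_0(82) = 82
2_1(82) = 2^82 = 4835703278458516698824704
Cut-free depth bound = 4835703278458516698824704

4835703278458516698824704


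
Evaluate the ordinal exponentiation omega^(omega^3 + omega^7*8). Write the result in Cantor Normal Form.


omega^(omega^3 + omega^7*8):
In ordinal addition a term is absorbed by a following term of strictly larger exponent: 3 < 7, so omega^3 + omega^7*8 = omega^7*8.
omega raised to a CNF ordinal is a single CNF term: Result = omega^(omega^7*8)

omega^(omega^7*8)


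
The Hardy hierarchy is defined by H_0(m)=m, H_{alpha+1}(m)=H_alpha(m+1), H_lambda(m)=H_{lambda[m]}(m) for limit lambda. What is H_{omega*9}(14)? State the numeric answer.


H_{omega*9}(14):
For the Hardy hierarchy, H_{omega*k}(n) = 2^k * n.
2^9 = 512.
512 * 14 = 7168

7168


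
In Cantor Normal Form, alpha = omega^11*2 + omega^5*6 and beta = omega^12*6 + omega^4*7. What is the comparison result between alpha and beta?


Compare term by term from highest exponent:
alpha = omega^11*2 + omega^5*6
beta = omega^12*6 + omega^4*7
Term 1: alpha has omega^11*2, beta has omega^12*6
Term 2: alpha has omega^5*6, beta has omega^4*7
Result: alpha < beta

alpha < beta


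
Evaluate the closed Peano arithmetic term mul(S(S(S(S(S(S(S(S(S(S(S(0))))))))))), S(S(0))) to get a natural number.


mul(S^11(0), S^2(0)):
S^11(0) = 11
S^2(0) = 2
11 * 2 = 22

22


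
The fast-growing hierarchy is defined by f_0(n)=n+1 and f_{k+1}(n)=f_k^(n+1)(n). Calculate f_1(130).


f_1(130) = f_0^131(130)
f_0 adds 1 each time, applied 131 times.
f_1(130) = 130 + 131 = 261

261


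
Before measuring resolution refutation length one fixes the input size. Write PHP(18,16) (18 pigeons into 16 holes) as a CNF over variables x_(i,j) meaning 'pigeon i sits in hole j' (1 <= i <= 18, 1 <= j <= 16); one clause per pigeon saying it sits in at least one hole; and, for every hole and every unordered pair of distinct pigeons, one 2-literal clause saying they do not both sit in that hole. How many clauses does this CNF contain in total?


PHP(18,16): 18 pigeons, 16 holes, 18*16 = 288 variables.
- pigeon clauses: one per pigeon -> 18 clauses
- hole clauses: 16 holes * C(18,2) = 16 * 153 -> 2448 clauses
Total clauses = 18 + 2448 = 2466

2466


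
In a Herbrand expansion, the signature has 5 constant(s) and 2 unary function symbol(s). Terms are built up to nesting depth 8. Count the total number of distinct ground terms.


Herbrand terms by depth:
Depth 0: 5 constants
Depth 1: 10 new terms (running total: 15)
Depth 2: 20 new terms (running total: 35)
Depth 3: 40 new terms (running total: 75)
Depth 4: 80 new terms (running total: 155)
Depth 5: 160 new terms (running total: 315)
Depth 6: 320 new terms (running total: 635)
Depth 7: 640 new terms (running total: 1275)
Depth 8: 1280 new terms (running total: 2555)
Total distinct ground terms = 2555

2555


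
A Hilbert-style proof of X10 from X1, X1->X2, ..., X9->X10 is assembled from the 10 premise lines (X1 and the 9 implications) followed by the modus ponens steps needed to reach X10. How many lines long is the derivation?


We have 10 premise lines: X1 and 9 implications.
Each implication is detached once by MP, giving 9 MP lines.
10 premise lines + 9 MP lines = 19 total lines.

19


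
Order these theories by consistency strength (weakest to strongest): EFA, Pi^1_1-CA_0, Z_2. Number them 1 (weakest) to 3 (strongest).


Ordering by consistency strength:
1. EFA
2. Pi^1_1-CA_0
3. Z_2


EFA=1, Pi^1_1-CA_0=2, Z_2=3


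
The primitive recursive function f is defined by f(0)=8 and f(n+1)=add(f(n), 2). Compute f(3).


f(0) = 8
f(1) = add(f(0), 2) = add(8, 2) = 10
f(2) = add(f(1), 2) = add(10, 2) = 12
f(3) = add(f(2), 2) = add(12, 2) = 14


14


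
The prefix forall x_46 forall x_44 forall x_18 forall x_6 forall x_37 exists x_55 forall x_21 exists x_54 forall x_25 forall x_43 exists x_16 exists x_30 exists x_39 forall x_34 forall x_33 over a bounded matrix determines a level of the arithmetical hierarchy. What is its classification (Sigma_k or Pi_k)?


Leading quantifier is forall, so the class is Pi.
Number of quantifier blocks = alternations + 1 = 6 + 1 = 7.
Classification: Pi_7

Pi_7


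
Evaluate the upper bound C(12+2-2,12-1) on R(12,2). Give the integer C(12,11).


R(12,2) <= C(12+2-2, 12-1) = C(12, 11)
C(12, 11) = 12! / (11! * 1!)
= 12

12


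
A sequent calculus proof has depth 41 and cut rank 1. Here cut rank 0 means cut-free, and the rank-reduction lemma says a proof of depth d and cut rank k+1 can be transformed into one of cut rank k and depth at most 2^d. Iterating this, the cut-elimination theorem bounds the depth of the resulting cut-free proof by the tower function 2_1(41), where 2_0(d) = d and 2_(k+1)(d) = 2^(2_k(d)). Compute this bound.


Each rank reduction sends depth d to at most 2^d; cut rank r needs r reductions.
2_0(41) = 41
2_1(41) = 2^41 = 2199023255552
Cut-free depth bound = 2199023255552

2199023255552


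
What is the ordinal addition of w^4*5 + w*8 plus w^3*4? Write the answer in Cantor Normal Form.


Ordinal addition (w^4*5 + w*8) + w^3*4:
alpha's leading term has exponent 4 > beta's exponent 3, so it survives.
alpha's tail term has exponent 1 < beta's exponent 3, so it is absorbed by beta.
In ordinal addition, any term followed by a strictly larger-exponent term is absorbed.
Result = w^4*5 + w^3*4

w^4*5 + w^3*4


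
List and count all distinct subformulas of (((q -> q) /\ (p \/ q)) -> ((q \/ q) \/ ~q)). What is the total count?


Formula: (((q -> q) /\ (p \/ q)) -> ((q \/ q) \/ ~q))
Subformulas found:
  1. q
  2. p
  3. ~q
  4. (q -> q)
  5. (p \/ q)
  6. (q \/ q)
  7. ((q \/ q) \/ ~q)
  8. ((q -> q) /\ (p \/ q))
  9. (((q -> q) /\ (p \/ q)) -> ((q \/ q) \/ ~q))
Total distinct subformulas = 9

9


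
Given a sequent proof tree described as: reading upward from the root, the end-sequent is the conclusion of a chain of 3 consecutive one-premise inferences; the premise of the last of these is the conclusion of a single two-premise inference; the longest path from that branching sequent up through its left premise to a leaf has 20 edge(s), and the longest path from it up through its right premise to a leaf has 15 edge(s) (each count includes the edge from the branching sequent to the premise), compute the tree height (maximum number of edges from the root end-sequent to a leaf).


Longest path through the left premise: 20 edges (measured from the branching sequent)
Longest path through the right premise: 15 edges
Height of the subtree rooted at the branching sequent: max(20, 15) = 20
The branching sequent sits 3 edges above the root (the chain of one-premise inferences), so height = 20 + 3 = 23

23


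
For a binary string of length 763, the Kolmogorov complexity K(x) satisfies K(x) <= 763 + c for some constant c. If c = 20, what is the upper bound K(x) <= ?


K(x) <= |x| + c = 763 + 20 = 783

783


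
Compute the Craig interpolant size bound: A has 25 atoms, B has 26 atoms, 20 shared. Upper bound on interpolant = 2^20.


Shared atoms = 20
Craig interpolant size bound = 2^20
= 1048576

1048576


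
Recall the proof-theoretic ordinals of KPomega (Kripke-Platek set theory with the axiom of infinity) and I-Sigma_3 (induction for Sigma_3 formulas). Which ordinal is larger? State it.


Proof-theoretic ordinal of KPomega (Kripke-Platek set theory with the axiom of infinity): psi_0(epsilon_{Omega+1})
Proof-theoretic ordinal of I-Sigma_3 (induction for Sigma_3 formulas): omega^(omega^(omega^omega))
Comparing: omega^(omega^(omega^omega)) < psi_0(epsilon_{Omega+1}).
The larger ordinal is psi_0(epsilon_{Omega+1}) (from KPomega (Kripke-Platek set theory with the axiom of infinity)).

psi_0(epsilon_{Omega+1})


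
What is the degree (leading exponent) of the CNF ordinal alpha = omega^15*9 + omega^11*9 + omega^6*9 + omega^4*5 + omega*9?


CNF: omega^15*9 + omega^11*9 + omega^6*9 + omega^4*5 + omega*9
The leading term is omega^15*9, which has exponent 15.

15


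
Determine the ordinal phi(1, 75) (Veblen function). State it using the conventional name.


phi(1, 75):
phi(1, beta) = epsilon_beta (the beta-th epsilon number).
phi(1, 75) = epsilon_75

epsilon_75


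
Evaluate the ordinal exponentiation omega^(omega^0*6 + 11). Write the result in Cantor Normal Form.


omega^(omega^0*6 + 11):
omega^0 = 1, so the exponent is 6 + 11 = 17 (finite ordinal addition).
Result = omega^17, already a single CNF term.

omega^17


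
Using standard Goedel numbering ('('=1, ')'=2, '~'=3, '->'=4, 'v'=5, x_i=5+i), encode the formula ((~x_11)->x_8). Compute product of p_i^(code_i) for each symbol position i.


Formula: ((~x_11)->x_8)
Symbol codes: [1, 1, 3, 16, 2, 4, 13, 2]
Primes: [2, 3, 5, 7, 11, 13, 17, 19]
p_1^1 = 2^1 = 2
p_2^1 = 3^1 = 3
p_3^3 = 5^3 = 125
p_4^16 = 7^16 = 33232930569601
p_5^2 = 11^2 = 121
p_6^4 = 13^4 = 28561
p_7^13 = 17^13 = 9904578032905937
p_8^2 = 19^2 = 361
Product = 307986629449844038231742576609249975712750

307986629449844038231742576609249975712750


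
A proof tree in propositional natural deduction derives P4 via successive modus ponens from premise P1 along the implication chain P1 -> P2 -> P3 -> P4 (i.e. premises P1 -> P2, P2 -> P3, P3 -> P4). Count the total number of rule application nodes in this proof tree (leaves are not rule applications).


We have a chain: P1 -> P2 -> P3 -> P4.
Each modus ponens application produces the next variable.
The chain has 4 propositions, so 4-1 = 3 modus ponens steps.
Total inference nodes = 3

3


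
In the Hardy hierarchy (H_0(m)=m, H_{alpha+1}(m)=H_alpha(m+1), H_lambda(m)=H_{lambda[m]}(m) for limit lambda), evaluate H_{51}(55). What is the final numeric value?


H_51(55):
For finite ordinals k, H_k(n) = n + k (each successor step adds 1).
H_51(55) = 55 + 51 = 106

106


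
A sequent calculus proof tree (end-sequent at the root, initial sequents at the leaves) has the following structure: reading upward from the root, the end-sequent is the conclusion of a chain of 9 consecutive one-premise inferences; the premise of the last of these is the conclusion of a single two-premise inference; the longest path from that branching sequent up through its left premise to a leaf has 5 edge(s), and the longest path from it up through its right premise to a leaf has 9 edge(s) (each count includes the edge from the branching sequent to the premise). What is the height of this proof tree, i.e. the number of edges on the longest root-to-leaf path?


Longest path through the left premise: 5 edges (measured from the branching sequent)
Longest path through the right premise: 9 edges
Height of the subtree rooted at the branching sequent: max(5, 9) = 9
The branching sequent sits 9 edges above the root (the chain of one-premise inferences), so height = 9 + 9 = 18

18


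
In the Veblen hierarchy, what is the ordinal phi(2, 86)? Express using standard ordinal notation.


phi(2, 86):
phi(2, beta) = zeta_beta (the beta-th zeta number, fixed point of epsilon).
phi(2, 86) = zeta_86

zeta_86


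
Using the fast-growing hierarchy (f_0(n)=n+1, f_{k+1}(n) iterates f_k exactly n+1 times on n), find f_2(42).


f_2(42) = f_1^43(42)
f_1(m) = 2m + 1.
Iterating: f_1^k(n) = 2^k*(n+1) - 1.
f_2(42) = 2^43*(42+1) - 1 = 8796093022208*43 - 1 = 378231999954943

378231999954943


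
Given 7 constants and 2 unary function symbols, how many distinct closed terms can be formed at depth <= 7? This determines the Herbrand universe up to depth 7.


Herbrand terms by depth:
Depth 0: 7 constants
Depth 1: 14 new terms (running total: 21)
Depth 2: 28 new terms (running total: 49)
Depth 3: 56 new terms (running total: 105)
Depth 4: 112 new terms (running total: 217)
Depth 5: 224 new terms (running total: 441)
Depth 6: 448 new terms (running total: 889)
Depth 7: 896 new terms (running total: 1785)
Total distinct ground terms = 1785

1785


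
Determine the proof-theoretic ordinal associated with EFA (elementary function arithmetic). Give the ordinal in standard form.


The proof-theoretic ordinal of EFA (elementary function arithmetic) is a standard result in ordinal analysis.
This ordinal is the supremum of order types of primitive recursive well-orderings
that the theory can prove to be well-ordered.
For EFA (elementary function arithmetic), the proof-theoretic ordinal is omega^3.

omega^3


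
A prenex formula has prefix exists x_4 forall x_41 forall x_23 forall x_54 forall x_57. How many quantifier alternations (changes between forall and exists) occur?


Walk the prefix and count type changes:
  position 1: exists -> forall <-- alternation
  position 2: forall -> forall
  position 3: forall -> forall
  position 4: forall -> forall
Total alternations = 1

1


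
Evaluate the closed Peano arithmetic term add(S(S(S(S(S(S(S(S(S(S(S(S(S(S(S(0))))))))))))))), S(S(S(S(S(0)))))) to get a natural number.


add(S^15(0), S^5(0)):
S^15(0) = 15
S^5(0) = 5
15 + 5 = 20

20


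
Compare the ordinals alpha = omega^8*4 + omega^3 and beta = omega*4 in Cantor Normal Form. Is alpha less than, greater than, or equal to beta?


Compare term by term from highest exponent:
alpha = omega^8*4 + omega^3
beta = omega*4
Term 1: alpha has omega^8*4, beta has omega^1*4
Term 2: alpha has omega^3*1, beta has omega^0*0
Result: alpha > beta

alpha > beta


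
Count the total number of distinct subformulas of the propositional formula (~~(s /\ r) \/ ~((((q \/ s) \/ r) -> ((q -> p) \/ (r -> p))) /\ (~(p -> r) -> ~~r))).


Formula: (~~(s /\ r) \/ ~((((q \/ s) \/ r) -> ((q -> p) \/ (r -> p))) /\ (~(p -> r) -> ~~r)))
Subformulas found:
  1. r
  2. q
  3. s
  4. p
  5. ~r
  6. ~~r
  7. (r -> p)
  8. (q -> p)
  9. (p -> r)
  10. (s /\ r)
  11. (q \/ s)
  12. ~(s /\ r)
  13. ~(p -> r)
  14. ~~(s /\ r)
  15. ((q \/ s) \/ r)
  16. (~(p -> r) -> ~~r)
  17. ((q -> p) \/ (r -> p))
  18. (((q \/ s) \/ r) -> ((q -> p) \/ (r -> p)))
  19. ((((q \/ s) \/ r) -> ((q -> p) \/ (r -> p))) /\ (~(p -> r) -> ~~r))
  20. ~((((q \/ s) \/ r) -> ((q -> p) \/ (r -> p))) /\ (~(p -> r) -> ~~r))
  21. (~~(s /\ r) \/ ~((((q \/ s) \/ r) -> ((q -> p) \/ (r -> p))) /\ (~(p -> r) -> ~~r)))
Total distinct subformulas = 21

21


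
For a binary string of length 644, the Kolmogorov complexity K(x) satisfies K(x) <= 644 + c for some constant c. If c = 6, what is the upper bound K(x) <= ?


K(x) <= |x| + c = 644 + 6 = 650

650


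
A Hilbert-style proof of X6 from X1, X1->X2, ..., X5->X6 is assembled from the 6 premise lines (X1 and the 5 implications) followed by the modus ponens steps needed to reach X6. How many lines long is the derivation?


We have 6 premise lines: X1 and 5 implications.
Each implication is detached once by MP, giving 5 MP lines.
6 premise lines + 5 MP lines = 11 total lines.

11


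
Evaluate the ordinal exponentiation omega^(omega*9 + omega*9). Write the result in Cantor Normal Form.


omega^(omega*9 + omega*9):
Both terms of the exponent have the same exponent 1, so they merge: omega*9 + omega*9 = omega*(9+9) = omega*18.
omega raised to a CNF ordinal is a single CNF term: Result = omega^(omega*18)

omega^(omega*18)


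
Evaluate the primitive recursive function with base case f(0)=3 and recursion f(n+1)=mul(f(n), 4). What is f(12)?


f(0) = 3
f(1) = mul(f(0), 4) = mul(3, 4) = 12
f(2) = mul(f(1), 4) = mul(12, 4) = 48
f(3) = mul(f(2), 4) = mul(48, 4) = 192
f(4) = mul(f(3), 4) = mul(192, 4) = 768
f(5) = mul(f(4), 4) = mul(768, 4) = 3072
f(6) = mul(f(5), 4) = mul(3072, 4) = 12288
f(7) = mul(f(6), 4) = mul(12288, 4) = 49152
f(8) = mul(f(7), 4) = mul(49152, 4) = 196608
f(9) = mul(f(8), 4) = mul(196608, 4) = 786432
f(10) = mul(f(9), 4) = mul(786432, 4) = 3145728
f(11) = mul(f(10), 4) = mul(3145728, 4) = 12582912
f(12) = mul(f(11), 4) = mul(12582912, 4) = 50331648


50331648


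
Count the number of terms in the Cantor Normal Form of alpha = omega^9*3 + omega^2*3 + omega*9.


CNF: omega^9*3 + omega^2*3 + omega*9
Count the summands separated by '+':
  term 1: omega^9*3
  term 2: omega^2*3
  term 3: omega*9
Total terms = 3

3


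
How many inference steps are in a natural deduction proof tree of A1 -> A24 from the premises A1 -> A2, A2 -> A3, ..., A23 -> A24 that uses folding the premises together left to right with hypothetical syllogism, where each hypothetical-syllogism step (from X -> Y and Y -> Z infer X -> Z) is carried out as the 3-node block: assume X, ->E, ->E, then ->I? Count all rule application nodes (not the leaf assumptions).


There are 23 premises in the chain. The first HS step combines premises 1 and 2; each further premise needs one more HS step.
So 23 premises require 23 - 1 = 22 hypothetical-syllogism steps.
Each HS step uses 3 inference nodes (->E, ->E, ->I).
22 * 3 = 66 total inference nodes.

66


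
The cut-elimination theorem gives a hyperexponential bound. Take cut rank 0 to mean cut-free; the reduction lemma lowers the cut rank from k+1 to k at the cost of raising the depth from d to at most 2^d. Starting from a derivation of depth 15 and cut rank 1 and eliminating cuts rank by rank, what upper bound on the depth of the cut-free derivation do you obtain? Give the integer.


Each rank reduction sends depth d to at most 2^d; cut rank r needs r reductions.
2_0(15) = 15
2_1(15) = 2^15 = 32768
Cut-free depth bound = 32768

32768


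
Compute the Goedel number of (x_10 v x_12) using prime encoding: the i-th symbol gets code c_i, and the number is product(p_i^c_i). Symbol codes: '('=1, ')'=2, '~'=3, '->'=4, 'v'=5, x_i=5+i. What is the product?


Formula: (x_10 v x_12)
Symbol codes: [1, 15, 5, 17, 2]
Primes: [2, 3, 5, 7, 11]
p_1^1 = 2^1 = 2
p_2^15 = 3^15 = 14348907
p_3^5 = 5^5 = 3125
p_4^17 = 7^17 = 232630513987207
p_5^2 = 11^2 = 121
Product = 2524357667989503277266431250

2524357667989503277266431250


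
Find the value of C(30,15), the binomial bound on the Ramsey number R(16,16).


R(16,16) <= C(16+16-2, 16-1) = C(30, 15)
C(30, 15) = 30! / (15! * 15!)
= 155117520

155117520


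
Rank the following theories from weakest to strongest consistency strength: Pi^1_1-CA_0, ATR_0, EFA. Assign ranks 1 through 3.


Ordering by consistency strength:
1. EFA
2. ATR_0
3. Pi^1_1-CA_0


Pi^1_1-CA_0=3, ATR_0=2, EFA=1


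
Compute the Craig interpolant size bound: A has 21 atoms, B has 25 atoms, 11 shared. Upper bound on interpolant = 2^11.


Shared atoms = 11
Craig interpolant size bound = 2^11
= 2048

2048


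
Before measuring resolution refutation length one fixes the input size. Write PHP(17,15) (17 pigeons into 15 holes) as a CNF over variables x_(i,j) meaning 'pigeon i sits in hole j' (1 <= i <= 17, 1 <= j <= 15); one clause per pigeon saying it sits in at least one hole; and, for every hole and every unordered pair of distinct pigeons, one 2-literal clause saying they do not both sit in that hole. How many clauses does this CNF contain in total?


PHP(17,15): 17 pigeons, 15 holes, 17*15 = 255 variables.
- pigeon clauses: one per pigeon -> 17 clauses
- hole clauses: 15 holes * C(17,2) = 15 * 136 -> 2040 clauses
Total clauses = 17 + 2040 = 2057

2057


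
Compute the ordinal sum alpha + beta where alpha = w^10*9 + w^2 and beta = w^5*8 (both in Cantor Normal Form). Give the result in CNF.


Ordinal addition (w^10*9 + w^2) + w^5*8:
alpha's leading term has exponent 10 > beta's exponent 5, so it survives.
alpha's tail term has exponent 2 < beta's exponent 5, so it is absorbed by beta.
In ordinal addition, any term followed by a strictly larger-exponent term is absorbed.
Result = w^10*9 + w^5*8

w^10*9 + w^5*8


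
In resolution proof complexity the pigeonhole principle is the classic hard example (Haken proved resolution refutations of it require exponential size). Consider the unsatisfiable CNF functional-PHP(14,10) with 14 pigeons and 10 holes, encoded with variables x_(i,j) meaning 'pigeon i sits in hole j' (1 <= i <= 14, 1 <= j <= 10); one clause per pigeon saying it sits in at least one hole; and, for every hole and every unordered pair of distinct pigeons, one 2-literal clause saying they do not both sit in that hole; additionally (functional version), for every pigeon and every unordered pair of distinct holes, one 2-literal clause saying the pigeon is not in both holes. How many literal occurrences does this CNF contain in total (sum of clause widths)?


functional-PHP(14,10): 14 pigeons, 10 holes, 14*10 = 140 variables.
- pigeon clauses: one per pigeon -> 14 clauses of width 10 -> 140 literals
- hole clauses: 10 holes * C(14,2) = 10 * 91 -> 910 clauses of width 2 -> 1820 literals
- functional clauses: 14 pigeons * C(10,2) = 14 * 45 -> 630 clauses of width 2 -> 1260 literals
Total literal occurrences = 140 + 1820 + 1260 = 3220

3220


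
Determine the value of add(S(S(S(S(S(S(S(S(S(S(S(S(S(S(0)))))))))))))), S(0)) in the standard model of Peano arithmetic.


add(S^14(0), S^1(0)):
S^14(0) = 14
S^1(0) = 1
14 + 1 = 15

15


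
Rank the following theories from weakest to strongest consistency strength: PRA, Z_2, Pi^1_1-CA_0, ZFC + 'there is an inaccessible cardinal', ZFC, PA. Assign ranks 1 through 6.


Ordering by consistency strength:
1. PRA
2. PA
3. Pi^1_1-CA_0
4. Z_2
5. ZFC
6. ZFC + 'there is an inaccessible cardinal'


PRA=1, Z_2=4, Pi^1_1-CA_0=3, ZFC + 'there is an inaccessible cardinal'=6, ZFC=5, PA=2
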